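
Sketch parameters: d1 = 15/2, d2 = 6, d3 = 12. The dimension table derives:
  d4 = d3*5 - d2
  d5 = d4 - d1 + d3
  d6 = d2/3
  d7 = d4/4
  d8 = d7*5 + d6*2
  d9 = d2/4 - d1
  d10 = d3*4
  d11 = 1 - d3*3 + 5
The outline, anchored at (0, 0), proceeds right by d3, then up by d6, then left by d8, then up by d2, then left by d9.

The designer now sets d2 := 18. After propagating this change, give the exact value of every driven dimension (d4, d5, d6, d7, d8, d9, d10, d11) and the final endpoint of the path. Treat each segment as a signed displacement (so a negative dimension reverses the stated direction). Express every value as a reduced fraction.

Apply edit: d2 := 18
  d4 = d3*5 - d2 = 42
  d5 = d4 - d1 + d3 = 93/2
  d6 = d2/3 = 6
  d7 = d4/4 = 21/2
  d8 = d7*5 + d6*2 = 129/2
  d9 = d2/4 - d1 = -3
  d10 = d3*4 = 48
  d11 = 1 - d3*3 + 5 = -30
Walk from origin (0, 0):
  seg 1: right by d3 = 12 → (12, 0)
  seg 2: up by d6 = 6 → (12, 6)
  seg 3: left by d8 = 129/2 → (-105/2, 6)
  seg 4: up by d2 = 18 → (-105/2, 24)
  seg 5: left by d9 = -3 → (-99/2, 24)

d4 = 42
d5 = 93/2
d6 = 6
d7 = 21/2
d8 = 129/2
d9 = -3
d10 = 48
d11 = -30
endpoint = (-99/2, 24)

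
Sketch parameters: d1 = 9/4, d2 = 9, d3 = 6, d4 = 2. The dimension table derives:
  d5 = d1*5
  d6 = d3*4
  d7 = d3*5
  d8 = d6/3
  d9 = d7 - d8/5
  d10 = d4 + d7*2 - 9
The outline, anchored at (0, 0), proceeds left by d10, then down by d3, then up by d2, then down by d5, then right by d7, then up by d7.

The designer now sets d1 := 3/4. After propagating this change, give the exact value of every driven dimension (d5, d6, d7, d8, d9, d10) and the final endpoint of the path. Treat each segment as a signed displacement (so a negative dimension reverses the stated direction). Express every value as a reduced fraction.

Apply edit: d1 := 3/4
  d5 = d1*5 = 15/4
  d6 = d3*4 = 24
  d7 = d3*5 = 30
  d8 = d6/3 = 8
  d9 = d7 - d8/5 = 142/5
  d10 = d4 + d7*2 - 9 = 53
Walk from origin (0, 0):
  seg 1: left by d10 = 53 → (-53, 0)
  seg 2: down by d3 = 6 → (-53, -6)
  seg 3: up by d2 = 9 → (-53, 3)
  seg 4: down by d5 = 15/4 → (-53, -3/4)
  seg 5: right by d7 = 30 → (-23, -3/4)
  seg 6: up by d7 = 30 → (-23, 117/4)

d5 = 15/4
d6 = 24
d7 = 30
d8 = 8
d9 = 142/5
d10 = 53
endpoint = (-23, 117/4)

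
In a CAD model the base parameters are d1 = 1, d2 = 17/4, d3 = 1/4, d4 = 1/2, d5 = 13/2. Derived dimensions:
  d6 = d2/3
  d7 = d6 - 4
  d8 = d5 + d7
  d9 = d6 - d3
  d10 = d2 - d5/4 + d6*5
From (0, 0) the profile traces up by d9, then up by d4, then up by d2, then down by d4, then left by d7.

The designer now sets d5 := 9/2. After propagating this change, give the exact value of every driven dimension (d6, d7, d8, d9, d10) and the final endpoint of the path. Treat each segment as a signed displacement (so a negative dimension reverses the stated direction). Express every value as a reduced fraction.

Apply edit: d5 := 9/2
  d6 = d2/3 = 17/12
  d7 = d6 - 4 = -31/12
  d8 = d5 + d7 = 23/12
  d9 = d6 - d3 = 7/6
  d10 = d2 - d5/4 + d6*5 = 245/24
Walk from origin (0, 0):
  seg 1: up by d9 = 7/6 → (0, 7/6)
  seg 2: up by d4 = 1/2 → (0, 5/3)
  seg 3: up by d2 = 17/4 → (0, 71/12)
  seg 4: down by d4 = 1/2 → (0, 65/12)
  seg 5: left by d7 = -31/12 → (31/12, 65/12)

d6 = 17/12
d7 = -31/12
d8 = 23/12
d9 = 7/6
d10 = 245/24
endpoint = (31/12, 65/12)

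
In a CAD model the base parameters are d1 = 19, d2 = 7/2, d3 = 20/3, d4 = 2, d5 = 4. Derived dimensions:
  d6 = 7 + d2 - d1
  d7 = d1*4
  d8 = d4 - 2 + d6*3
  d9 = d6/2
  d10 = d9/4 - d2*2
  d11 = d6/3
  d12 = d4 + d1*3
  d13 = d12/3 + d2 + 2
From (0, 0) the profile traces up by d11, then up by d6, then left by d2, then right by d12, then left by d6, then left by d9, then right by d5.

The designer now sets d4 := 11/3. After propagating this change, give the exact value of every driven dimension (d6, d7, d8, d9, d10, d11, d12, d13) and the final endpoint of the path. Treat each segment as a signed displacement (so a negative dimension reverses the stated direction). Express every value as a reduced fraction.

Apply edit: d4 := 11/3
  d6 = 7 + d2 - d1 = -17/2
  d7 = d1*4 = 76
  d8 = d4 - 2 + d6*3 = -143/6
  d9 = d6/2 = -17/4
  d10 = d9/4 - d2*2 = -129/16
  d11 = d6/3 = -17/6
  d12 = d4 + d1*3 = 182/3
  d13 = d12/3 + d2 + 2 = 463/18
Walk from origin (0, 0):
  seg 1: up by d11 = -17/6 → (0, -17/6)
  seg 2: up by d6 = -17/2 → (0, -34/3)
  seg 3: left by d2 = 7/2 → (-7/2, -34/3)
  seg 4: right by d12 = 182/3 → (343/6, -34/3)
  seg 5: left by d6 = -17/2 → (197/3, -34/3)
  seg 6: left by d9 = -17/4 → (839/12, -34/3)
  seg 7: right by d5 = 4 → (887/12, -34/3)

d6 = -17/2
d7 = 76
d8 = -143/6
d9 = -17/4
d10 = -129/16
d11 = -17/6
d12 = 182/3
d13 = 463/18
endpoint = (887/12, -34/3)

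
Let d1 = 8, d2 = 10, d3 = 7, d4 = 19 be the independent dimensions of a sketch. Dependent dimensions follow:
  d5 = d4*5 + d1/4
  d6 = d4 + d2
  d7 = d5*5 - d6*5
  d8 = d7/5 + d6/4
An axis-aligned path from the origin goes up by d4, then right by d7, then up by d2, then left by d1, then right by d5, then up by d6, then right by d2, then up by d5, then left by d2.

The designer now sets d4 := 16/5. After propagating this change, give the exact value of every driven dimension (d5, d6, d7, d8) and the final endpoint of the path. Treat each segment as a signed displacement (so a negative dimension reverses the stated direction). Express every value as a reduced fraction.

Apply edit: d4 := 16/5
  d5 = d4*5 + d1/4 = 18
  d6 = d4 + d2 = 66/5
  d7 = d5*5 - d6*5 = 24
  d8 = d7/5 + d6/4 = 81/10
Walk from origin (0, 0):
  seg 1: up by d4 = 16/5 → (0, 16/5)
  seg 2: right by d7 = 24 → (24, 16/5)
  seg 3: up by d2 = 10 → (24, 66/5)
  seg 4: left by d1 = 8 → (16, 66/5)
  seg 5: right by d5 = 18 → (34, 66/5)
  seg 6: up by d6 = 66/5 → (34, 132/5)
  seg 7: right by d2 = 10 → (44, 132/5)
  seg 8: up by d5 = 18 → (44, 222/5)
  seg 9: left by d2 = 10 → (34, 222/5)

d5 = 18
d6 = 66/5
d7 = 24
d8 = 81/10
endpoint = (34, 222/5)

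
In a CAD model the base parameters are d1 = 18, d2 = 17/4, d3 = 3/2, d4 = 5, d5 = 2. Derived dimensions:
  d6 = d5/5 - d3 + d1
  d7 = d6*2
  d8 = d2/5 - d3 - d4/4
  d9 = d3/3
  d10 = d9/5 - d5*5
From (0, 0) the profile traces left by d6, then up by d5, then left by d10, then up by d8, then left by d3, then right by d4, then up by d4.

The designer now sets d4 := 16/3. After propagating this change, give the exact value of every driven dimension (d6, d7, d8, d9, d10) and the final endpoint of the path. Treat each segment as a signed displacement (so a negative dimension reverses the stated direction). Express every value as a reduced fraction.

Apply edit: d4 := 16/3
  d6 = d5/5 - d3 + d1 = 169/10
  d7 = d6*2 = 169/5
  d8 = d2/5 - d3 - d4/4 = -119/60
  d9 = d3/3 = 1/2
  d10 = d9/5 - d5*5 = -99/10
Walk from origin (0, 0):
  seg 1: left by d6 = 169/10 → (-169/10, 0)
  seg 2: up by d5 = 2 → (-169/10, 2)
  seg 3: left by d10 = -99/10 → (-7, 2)
  seg 4: up by d8 = -119/60 → (-7, 1/60)
  seg 5: left by d3 = 3/2 → (-17/2, 1/60)
  seg 6: right by d4 = 16/3 → (-19/6, 1/60)
  seg 7: up by d4 = 16/3 → (-19/6, 107/20)

d6 = 169/10
d7 = 169/5
d8 = -119/60
d9 = 1/2
d10 = -99/10
endpoint = (-19/6, 107/20)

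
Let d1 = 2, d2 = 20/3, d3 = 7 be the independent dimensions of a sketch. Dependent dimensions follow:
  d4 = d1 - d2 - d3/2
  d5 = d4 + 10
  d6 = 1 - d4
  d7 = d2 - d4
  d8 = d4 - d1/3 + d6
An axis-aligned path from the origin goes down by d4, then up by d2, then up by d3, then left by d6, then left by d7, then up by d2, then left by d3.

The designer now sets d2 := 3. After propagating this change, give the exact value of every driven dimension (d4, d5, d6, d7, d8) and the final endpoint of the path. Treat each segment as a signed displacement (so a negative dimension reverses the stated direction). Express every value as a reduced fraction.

d4 = -9/2
d5 = 11/2
d6 = 11/2
d7 = 15/2
d8 = 1/3
endpoint = (-20, 35/2)

Apply edit: d2 := 3
  d4 = d1 - d2 - d3/2 = -9/2
  d5 = d4 + 10 = 11/2
  d6 = 1 - d4 = 11/2
  d7 = d2 - d4 = 15/2
  d8 = d4 - d1/3 + d6 = 1/3
Walk from origin (0, 0):
  seg 1: down by d4 = -9/2 → (0, 9/2)
  seg 2: up by d2 = 3 → (0, 15/2)
  seg 3: up by d3 = 7 → (0, 29/2)
  seg 4: left by d6 = 11/2 → (-11/2, 29/2)
  seg 5: left by d7 = 15/2 → (-13, 29/2)
  seg 6: up by d2 = 3 → (-13, 35/2)
  seg 7: left by d3 = 7 → (-20, 35/2)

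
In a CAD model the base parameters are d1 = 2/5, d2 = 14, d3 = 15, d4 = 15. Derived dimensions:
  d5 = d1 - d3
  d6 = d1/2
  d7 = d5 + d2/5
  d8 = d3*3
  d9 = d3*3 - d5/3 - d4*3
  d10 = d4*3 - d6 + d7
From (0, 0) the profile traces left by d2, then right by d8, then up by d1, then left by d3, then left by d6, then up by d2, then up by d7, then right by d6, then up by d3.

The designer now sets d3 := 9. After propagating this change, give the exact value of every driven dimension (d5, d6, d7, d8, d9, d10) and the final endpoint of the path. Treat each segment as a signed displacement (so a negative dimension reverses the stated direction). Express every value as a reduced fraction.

Apply edit: d3 := 9
  d5 = d1 - d3 = -43/5
  d6 = d1/2 = 1/5
  d7 = d5 + d2/5 = -29/5
  d8 = d3*3 = 27
  d9 = d3*3 - d5/3 - d4*3 = -227/15
  d10 = d4*3 - d6 + d7 = 39
Walk from origin (0, 0):
  seg 1: left by d2 = 14 → (-14, 0)
  seg 2: right by d8 = 27 → (13, 0)
  seg 3: up by d1 = 2/5 → (13, 2/5)
  seg 4: left by d3 = 9 → (4, 2/5)
  seg 5: left by d6 = 1/5 → (19/5, 2/5)
  seg 6: up by d2 = 14 → (19/5, 72/5)
  seg 7: up by d7 = -29/5 → (19/5, 43/5)
  seg 8: right by d6 = 1/5 → (4, 43/5)
  seg 9: up by d3 = 9 → (4, 88/5)

d5 = -43/5
d6 = 1/5
d7 = -29/5
d8 = 27
d9 = -227/15
d10 = 39
endpoint = (4, 88/5)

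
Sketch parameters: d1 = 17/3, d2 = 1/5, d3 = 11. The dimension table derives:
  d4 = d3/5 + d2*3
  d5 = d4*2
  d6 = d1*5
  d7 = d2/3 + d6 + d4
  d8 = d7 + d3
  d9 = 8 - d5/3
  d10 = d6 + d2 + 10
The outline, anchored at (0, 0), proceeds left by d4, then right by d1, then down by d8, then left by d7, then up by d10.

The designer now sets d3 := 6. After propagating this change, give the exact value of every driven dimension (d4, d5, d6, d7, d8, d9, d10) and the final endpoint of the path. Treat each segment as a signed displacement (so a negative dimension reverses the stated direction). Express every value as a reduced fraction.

d4 = 9/5
d5 = 18/5
d6 = 85/3
d7 = 151/5
d8 = 181/5
d9 = 34/5
d10 = 578/15
endpoint = (-79/3, 7/3)

Apply edit: d3 := 6
  d4 = d3/5 + d2*3 = 9/5
  d5 = d4*2 = 18/5
  d6 = d1*5 = 85/3
  d7 = d2/3 + d6 + d4 = 151/5
  d8 = d7 + d3 = 181/5
  d9 = 8 - d5/3 = 34/5
  d10 = d6 + d2 + 10 = 578/15
Walk from origin (0, 0):
  seg 1: left by d4 = 9/5 → (-9/5, 0)
  seg 2: right by d1 = 17/3 → (58/15, 0)
  seg 3: down by d8 = 181/5 → (58/15, -181/5)
  seg 4: left by d7 = 151/5 → (-79/3, -181/5)
  seg 5: up by d10 = 578/15 → (-79/3, 7/3)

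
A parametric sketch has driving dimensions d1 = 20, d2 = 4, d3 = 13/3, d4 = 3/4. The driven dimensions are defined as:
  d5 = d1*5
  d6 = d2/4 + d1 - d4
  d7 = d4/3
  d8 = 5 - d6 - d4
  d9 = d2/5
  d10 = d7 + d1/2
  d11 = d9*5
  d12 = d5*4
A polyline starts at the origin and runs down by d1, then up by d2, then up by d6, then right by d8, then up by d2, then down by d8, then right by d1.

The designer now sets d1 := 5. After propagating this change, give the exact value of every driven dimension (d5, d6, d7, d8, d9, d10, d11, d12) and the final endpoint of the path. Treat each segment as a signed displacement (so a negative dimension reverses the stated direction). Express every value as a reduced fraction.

Apply edit: d1 := 5
  d5 = d1*5 = 25
  d6 = d2/4 + d1 - d4 = 21/4
  d7 = d4/3 = 1/4
  d8 = 5 - d6 - d4 = -1
  d9 = d2/5 = 4/5
  d10 = d7 + d1/2 = 11/4
  d11 = d9*5 = 4
  d12 = d5*4 = 100
Walk from origin (0, 0):
  seg 1: down by d1 = 5 → (0, -5)
  seg 2: up by d2 = 4 → (0, -1)
  seg 3: up by d6 = 21/4 → (0, 17/4)
  seg 4: right by d8 = -1 → (-1, 17/4)
  seg 5: up by d2 = 4 → (-1, 33/4)
  seg 6: down by d8 = -1 → (-1, 37/4)
  seg 7: right by d1 = 5 → (4, 37/4)

d5 = 25
d6 = 21/4
d7 = 1/4
d8 = -1
d9 = 4/5
d10 = 11/4
d11 = 4
d12 = 100
endpoint = (4, 37/4)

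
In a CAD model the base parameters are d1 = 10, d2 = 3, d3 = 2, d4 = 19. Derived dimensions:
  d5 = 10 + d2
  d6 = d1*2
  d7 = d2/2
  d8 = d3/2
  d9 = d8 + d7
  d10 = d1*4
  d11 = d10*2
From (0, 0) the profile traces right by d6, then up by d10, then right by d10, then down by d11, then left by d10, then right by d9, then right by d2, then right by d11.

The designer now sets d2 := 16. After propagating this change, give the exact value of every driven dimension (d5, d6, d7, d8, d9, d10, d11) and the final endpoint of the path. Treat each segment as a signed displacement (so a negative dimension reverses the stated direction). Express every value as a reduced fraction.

d5 = 26
d6 = 20
d7 = 8
d8 = 1
d9 = 9
d10 = 40
d11 = 80
endpoint = (125, -40)

Apply edit: d2 := 16
  d5 = 10 + d2 = 26
  d6 = d1*2 = 20
  d7 = d2/2 = 8
  d8 = d3/2 = 1
  d9 = d8 + d7 = 9
  d10 = d1*4 = 40
  d11 = d10*2 = 80
Walk from origin (0, 0):
  seg 1: right by d6 = 20 → (20, 0)
  seg 2: up by d10 = 40 → (20, 40)
  seg 3: right by d10 = 40 → (60, 40)
  seg 4: down by d11 = 80 → (60, -40)
  seg 5: left by d10 = 40 → (20, -40)
  seg 6: right by d9 = 9 → (29, -40)
  seg 7: right by d2 = 16 → (45, -40)
  seg 8: right by d11 = 80 → (125, -40)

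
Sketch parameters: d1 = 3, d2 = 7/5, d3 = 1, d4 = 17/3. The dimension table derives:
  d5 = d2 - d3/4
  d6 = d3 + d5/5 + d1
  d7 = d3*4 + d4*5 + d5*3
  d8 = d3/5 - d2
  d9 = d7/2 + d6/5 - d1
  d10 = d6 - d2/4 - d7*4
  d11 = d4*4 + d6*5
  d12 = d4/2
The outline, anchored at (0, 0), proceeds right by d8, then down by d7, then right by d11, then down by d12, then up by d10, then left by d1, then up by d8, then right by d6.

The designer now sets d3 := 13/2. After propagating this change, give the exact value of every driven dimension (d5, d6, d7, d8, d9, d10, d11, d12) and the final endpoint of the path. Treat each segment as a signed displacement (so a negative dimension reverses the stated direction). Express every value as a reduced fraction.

Apply edit: d3 := 13/2
  d5 = d2 - d3/4 = -9/40
  d6 = d3 + d5/5 + d1 = 1891/200
  d7 = d3*4 + d4*5 + d5*3 = 6439/120
  d8 = d3/5 - d2 = -1/10
  d9 = d7/2 + d6/5 - d1 = 154321/6000
  d10 = d6 - d2/4 - d7*4 = -123317/600
  d11 = d4*4 + d6*5 = 8393/120
  d12 = d4/2 = 17/6
Walk from origin (0, 0):
  seg 1: right by d8 = -1/10 → (-1/10, 0)
  seg 2: down by d7 = 6439/120 → (-1/10, -6439/120)
  seg 3: right by d11 = 8393/120 → (8381/120, -6439/120)
  seg 4: down by d12 = 17/6 → (8381/120, -6779/120)
  seg 5: up by d10 = -123317/600 → (8381/120, -13101/50)
  seg 6: left by d1 = 3 → (8021/120, -13101/50)
  seg 7: up by d8 = -1/10 → (8021/120, -6553/25)
  seg 8: right by d6 = 1891/200 → (22889/300, -6553/25)

d5 = -9/40
d6 = 1891/200
d7 = 6439/120
d8 = -1/10
d9 = 154321/6000
d10 = -123317/600
d11 = 8393/120
d12 = 17/6
endpoint = (22889/300, -6553/25)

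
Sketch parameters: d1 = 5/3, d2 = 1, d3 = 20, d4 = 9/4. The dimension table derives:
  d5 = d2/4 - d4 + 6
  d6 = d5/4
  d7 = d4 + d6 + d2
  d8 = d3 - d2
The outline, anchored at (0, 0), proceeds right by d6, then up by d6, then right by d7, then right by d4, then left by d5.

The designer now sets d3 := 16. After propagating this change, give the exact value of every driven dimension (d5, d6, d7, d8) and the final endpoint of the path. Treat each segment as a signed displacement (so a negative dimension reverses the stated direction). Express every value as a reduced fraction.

d5 = 4
d6 = 1
d7 = 17/4
d8 = 15
endpoint = (7/2, 1)

Apply edit: d3 := 16
  d5 = d2/4 - d4 + 6 = 4
  d6 = d5/4 = 1
  d7 = d4 + d6 + d2 = 17/4
  d8 = d3 - d2 = 15
Walk from origin (0, 0):
  seg 1: right by d6 = 1 → (1, 0)
  seg 2: up by d6 = 1 → (1, 1)
  seg 3: right by d7 = 17/4 → (21/4, 1)
  seg 4: right by d4 = 9/4 → (15/2, 1)
  seg 5: left by d5 = 4 → (7/2, 1)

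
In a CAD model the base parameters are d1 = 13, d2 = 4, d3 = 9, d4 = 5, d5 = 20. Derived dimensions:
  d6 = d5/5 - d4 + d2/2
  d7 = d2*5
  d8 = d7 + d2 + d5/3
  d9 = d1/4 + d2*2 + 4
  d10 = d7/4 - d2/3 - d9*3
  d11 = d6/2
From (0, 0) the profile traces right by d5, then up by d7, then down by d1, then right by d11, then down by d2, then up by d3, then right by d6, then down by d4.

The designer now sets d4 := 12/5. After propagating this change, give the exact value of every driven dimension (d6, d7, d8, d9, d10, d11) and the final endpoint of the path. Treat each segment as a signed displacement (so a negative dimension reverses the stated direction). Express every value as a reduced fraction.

Apply edit: d4 := 12/5
  d6 = d5/5 - d4 + d2/2 = 18/5
  d7 = d2*5 = 20
  d8 = d7 + d2 + d5/3 = 92/3
  d9 = d1/4 + d2*2 + 4 = 61/4
  d10 = d7/4 - d2/3 - d9*3 = -505/12
  d11 = d6/2 = 9/5
Walk from origin (0, 0):
  seg 1: right by d5 = 20 → (20, 0)
  seg 2: up by d7 = 20 → (20, 20)
  seg 3: down by d1 = 13 → (20, 7)
  seg 4: right by d11 = 9/5 → (109/5, 7)
  seg 5: down by d2 = 4 → (109/5, 3)
  seg 6: up by d3 = 9 → (109/5, 12)
  seg 7: right by d6 = 18/5 → (127/5, 12)
  seg 8: down by d4 = 12/5 → (127/5, 48/5)

d6 = 18/5
d7 = 20
d8 = 92/3
d9 = 61/4
d10 = -505/12
d11 = 9/5
endpoint = (127/5, 48/5)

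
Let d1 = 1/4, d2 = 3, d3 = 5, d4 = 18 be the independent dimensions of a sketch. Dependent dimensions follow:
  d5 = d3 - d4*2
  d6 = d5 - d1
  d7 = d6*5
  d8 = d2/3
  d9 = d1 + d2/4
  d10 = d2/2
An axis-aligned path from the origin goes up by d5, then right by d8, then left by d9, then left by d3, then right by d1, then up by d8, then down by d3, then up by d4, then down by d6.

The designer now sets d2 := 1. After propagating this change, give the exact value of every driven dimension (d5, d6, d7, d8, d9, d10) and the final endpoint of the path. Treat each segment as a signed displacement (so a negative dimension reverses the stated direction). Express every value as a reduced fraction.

d5 = -31
d6 = -125/4
d7 = -625/4
d8 = 1/3
d9 = 1/2
d10 = 1/2
endpoint = (-59/12, 163/12)

Apply edit: d2 := 1
  d5 = d3 - d4*2 = -31
  d6 = d5 - d1 = -125/4
  d7 = d6*5 = -625/4
  d8 = d2/3 = 1/3
  d9 = d1 + d2/4 = 1/2
  d10 = d2/2 = 1/2
Walk from origin (0, 0):
  seg 1: up by d5 = -31 → (0, -31)
  seg 2: right by d8 = 1/3 → (1/3, -31)
  seg 3: left by d9 = 1/2 → (-1/6, -31)
  seg 4: left by d3 = 5 → (-31/6, -31)
  seg 5: right by d1 = 1/4 → (-59/12, -31)
  seg 6: up by d8 = 1/3 → (-59/12, -92/3)
  seg 7: down by d3 = 5 → (-59/12, -107/3)
  seg 8: up by d4 = 18 → (-59/12, -53/3)
  seg 9: down by d6 = -125/4 → (-59/12, 163/12)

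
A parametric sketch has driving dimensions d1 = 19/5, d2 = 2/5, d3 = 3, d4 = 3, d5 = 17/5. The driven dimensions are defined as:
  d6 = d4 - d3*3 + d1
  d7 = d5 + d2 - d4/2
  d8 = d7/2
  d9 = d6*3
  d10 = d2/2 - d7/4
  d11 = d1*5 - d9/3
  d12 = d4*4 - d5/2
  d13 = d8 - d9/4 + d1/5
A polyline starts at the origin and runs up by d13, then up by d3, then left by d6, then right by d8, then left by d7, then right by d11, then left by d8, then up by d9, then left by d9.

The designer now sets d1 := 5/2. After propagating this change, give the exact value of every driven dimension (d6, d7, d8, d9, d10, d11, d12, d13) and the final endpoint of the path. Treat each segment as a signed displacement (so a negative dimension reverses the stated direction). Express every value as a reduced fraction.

d6 = -7/2
d7 = 23/10
d8 = 23/20
d9 = -21/2
d10 = -3/8
d11 = 16
d12 = 103/10
d13 = 171/40
endpoint = (277/10, -129/40)

Apply edit: d1 := 5/2
  d6 = d4 - d3*3 + d1 = -7/2
  d7 = d5 + d2 - d4/2 = 23/10
  d8 = d7/2 = 23/20
  d9 = d6*3 = -21/2
  d10 = d2/2 - d7/4 = -3/8
  d11 = d1*5 - d9/3 = 16
  d12 = d4*4 - d5/2 = 103/10
  d13 = d8 - d9/4 + d1/5 = 171/40
Walk from origin (0, 0):
  seg 1: up by d13 = 171/40 → (0, 171/40)
  seg 2: up by d3 = 3 → (0, 291/40)
  seg 3: left by d6 = -7/2 → (7/2, 291/40)
  seg 4: right by d8 = 23/20 → (93/20, 291/40)
  seg 5: left by d7 = 23/10 → (47/20, 291/40)
  seg 6: right by d11 = 16 → (367/20, 291/40)
  seg 7: left by d8 = 23/20 → (86/5, 291/40)
  seg 8: up by d9 = -21/2 → (86/5, -129/40)
  seg 9: left by d9 = -21/2 → (277/10, -129/40)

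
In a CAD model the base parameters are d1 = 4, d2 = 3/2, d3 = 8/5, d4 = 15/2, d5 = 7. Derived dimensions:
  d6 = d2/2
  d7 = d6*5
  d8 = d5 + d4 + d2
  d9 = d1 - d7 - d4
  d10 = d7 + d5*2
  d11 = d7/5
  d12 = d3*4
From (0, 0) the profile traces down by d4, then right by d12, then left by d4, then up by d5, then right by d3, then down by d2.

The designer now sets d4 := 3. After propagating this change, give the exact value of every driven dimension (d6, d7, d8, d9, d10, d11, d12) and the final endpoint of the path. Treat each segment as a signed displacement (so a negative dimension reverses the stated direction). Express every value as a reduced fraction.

d6 = 3/4
d7 = 15/4
d8 = 23/2
d9 = -11/4
d10 = 71/4
d11 = 3/4
d12 = 32/5
endpoint = (5, 5/2)

Apply edit: d4 := 3
  d6 = d2/2 = 3/4
  d7 = d6*5 = 15/4
  d8 = d5 + d4 + d2 = 23/2
  d9 = d1 - d7 - d4 = -11/4
  d10 = d7 + d5*2 = 71/4
  d11 = d7/5 = 3/4
  d12 = d3*4 = 32/5
Walk from origin (0, 0):
  seg 1: down by d4 = 3 → (0, -3)
  seg 2: right by d12 = 32/5 → (32/5, -3)
  seg 3: left by d4 = 3 → (17/5, -3)
  seg 4: up by d5 = 7 → (17/5, 4)
  seg 5: right by d3 = 8/5 → (5, 4)
  seg 6: down by d2 = 3/2 → (5, 5/2)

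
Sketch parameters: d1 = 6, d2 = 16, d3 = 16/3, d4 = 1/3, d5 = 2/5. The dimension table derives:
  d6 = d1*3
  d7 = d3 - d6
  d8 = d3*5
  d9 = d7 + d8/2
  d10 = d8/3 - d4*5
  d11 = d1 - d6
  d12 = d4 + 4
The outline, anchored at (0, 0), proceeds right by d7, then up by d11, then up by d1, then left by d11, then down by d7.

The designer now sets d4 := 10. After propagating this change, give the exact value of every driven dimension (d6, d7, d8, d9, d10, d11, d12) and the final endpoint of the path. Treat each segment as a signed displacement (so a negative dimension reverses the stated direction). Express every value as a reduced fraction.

Apply edit: d4 := 10
  d6 = d1*3 = 18
  d7 = d3 - d6 = -38/3
  d8 = d3*5 = 80/3
  d9 = d7 + d8/2 = 2/3
  d10 = d8/3 - d4*5 = -370/9
  d11 = d1 - d6 = -12
  d12 = d4 + 4 = 14
Walk from origin (0, 0):
  seg 1: right by d7 = -38/3 → (-38/3, 0)
  seg 2: up by d11 = -12 → (-38/3, -12)
  seg 3: up by d1 = 6 → (-38/3, -6)
  seg 4: left by d11 = -12 → (-2/3, -6)
  seg 5: down by d7 = -38/3 → (-2/3, 20/3)

d6 = 18
d7 = -38/3
d8 = 80/3
d9 = 2/3
d10 = -370/9
d11 = -12
d12 = 14
endpoint = (-2/3, 20/3)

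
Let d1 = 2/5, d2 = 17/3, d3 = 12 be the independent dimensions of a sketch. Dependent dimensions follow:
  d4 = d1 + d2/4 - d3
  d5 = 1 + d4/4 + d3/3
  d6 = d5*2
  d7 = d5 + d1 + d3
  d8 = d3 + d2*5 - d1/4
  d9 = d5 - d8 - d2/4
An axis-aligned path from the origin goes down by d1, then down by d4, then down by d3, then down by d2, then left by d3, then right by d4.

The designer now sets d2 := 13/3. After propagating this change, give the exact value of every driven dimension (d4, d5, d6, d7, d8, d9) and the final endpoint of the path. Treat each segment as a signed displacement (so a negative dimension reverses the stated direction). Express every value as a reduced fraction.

d4 = -631/60
d5 = 569/240
d6 = 569/120
d7 = 709/48
d8 = 1007/30
d9 = -7747/240
endpoint = (-1351/60, -373/60)

Apply edit: d2 := 13/3
  d4 = d1 + d2/4 - d3 = -631/60
  d5 = 1 + d4/4 + d3/3 = 569/240
  d6 = d5*2 = 569/120
  d7 = d5 + d1 + d3 = 709/48
  d8 = d3 + d2*5 - d1/4 = 1007/30
  d9 = d5 - d8 - d2/4 = -7747/240
Walk from origin (0, 0):
  seg 1: down by d1 = 2/5 → (0, -2/5)
  seg 2: down by d4 = -631/60 → (0, 607/60)
  seg 3: down by d3 = 12 → (0, -113/60)
  seg 4: down by d2 = 13/3 → (0, -373/60)
  seg 5: left by d3 = 12 → (-12, -373/60)
  seg 6: right by d4 = -631/60 → (-1351/60, -373/60)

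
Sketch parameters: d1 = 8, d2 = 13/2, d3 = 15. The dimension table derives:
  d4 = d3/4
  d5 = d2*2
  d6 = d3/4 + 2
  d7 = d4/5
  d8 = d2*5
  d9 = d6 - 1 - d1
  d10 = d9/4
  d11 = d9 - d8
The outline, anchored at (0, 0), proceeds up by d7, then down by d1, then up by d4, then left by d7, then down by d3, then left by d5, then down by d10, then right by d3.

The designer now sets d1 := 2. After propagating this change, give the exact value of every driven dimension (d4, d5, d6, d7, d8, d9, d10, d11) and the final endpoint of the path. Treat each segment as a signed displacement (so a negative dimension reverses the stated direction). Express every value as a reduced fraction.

d4 = 15/4
d5 = 13
d6 = 23/4
d7 = 3/4
d8 = 65/2
d9 = 11/4
d10 = 11/16
d11 = -119/4
endpoint = (5/4, -211/16)

Apply edit: d1 := 2
  d4 = d3/4 = 15/4
  d5 = d2*2 = 13
  d6 = d3/4 + 2 = 23/4
  d7 = d4/5 = 3/4
  d8 = d2*5 = 65/2
  d9 = d6 - 1 - d1 = 11/4
  d10 = d9/4 = 11/16
  d11 = d9 - d8 = -119/4
Walk from origin (0, 0):
  seg 1: up by d7 = 3/4 → (0, 3/4)
  seg 2: down by d1 = 2 → (0, -5/4)
  seg 3: up by d4 = 15/4 → (0, 5/2)
  seg 4: left by d7 = 3/4 → (-3/4, 5/2)
  seg 5: down by d3 = 15 → (-3/4, -25/2)
  seg 6: left by d5 = 13 → (-55/4, -25/2)
  seg 7: down by d10 = 11/16 → (-55/4, -211/16)
  seg 8: right by d3 = 15 → (5/4, -211/16)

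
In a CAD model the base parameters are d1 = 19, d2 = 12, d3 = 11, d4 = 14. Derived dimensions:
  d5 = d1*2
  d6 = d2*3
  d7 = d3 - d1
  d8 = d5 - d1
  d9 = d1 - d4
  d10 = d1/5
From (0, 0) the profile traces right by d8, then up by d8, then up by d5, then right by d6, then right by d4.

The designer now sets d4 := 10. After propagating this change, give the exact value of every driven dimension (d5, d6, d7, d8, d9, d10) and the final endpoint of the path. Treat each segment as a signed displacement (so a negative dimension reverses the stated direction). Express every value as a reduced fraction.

Apply edit: d4 := 10
  d5 = d1*2 = 38
  d6 = d2*3 = 36
  d7 = d3 - d1 = -8
  d8 = d5 - d1 = 19
  d9 = d1 - d4 = 9
  d10 = d1/5 = 19/5
Walk from origin (0, 0):
  seg 1: right by d8 = 19 → (19, 0)
  seg 2: up by d8 = 19 → (19, 19)
  seg 3: up by d5 = 38 → (19, 57)
  seg 4: right by d6 = 36 → (55, 57)
  seg 5: right by d4 = 10 → (65, 57)

d5 = 38
d6 = 36
d7 = -8
d8 = 19
d9 = 9
d10 = 19/5
endpoint = (65, 57)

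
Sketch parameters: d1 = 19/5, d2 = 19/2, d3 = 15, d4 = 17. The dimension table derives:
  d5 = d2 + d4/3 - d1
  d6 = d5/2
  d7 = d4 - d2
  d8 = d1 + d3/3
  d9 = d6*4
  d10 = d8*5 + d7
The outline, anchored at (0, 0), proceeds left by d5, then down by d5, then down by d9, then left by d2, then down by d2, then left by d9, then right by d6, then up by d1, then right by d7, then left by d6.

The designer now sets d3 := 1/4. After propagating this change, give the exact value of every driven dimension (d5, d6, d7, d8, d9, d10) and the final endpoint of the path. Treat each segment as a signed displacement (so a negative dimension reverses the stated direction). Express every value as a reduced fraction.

Apply edit: d3 := 1/4
  d5 = d2 + d4/3 - d1 = 341/30
  d6 = d5/2 = 341/60
  d7 = d4 - d2 = 15/2
  d8 = d1 + d3/3 = 233/60
  d9 = d6*4 = 341/15
  d10 = d8*5 + d7 = 323/12
Walk from origin (0, 0):
  seg 1: left by d5 = 341/30 → (-341/30, 0)
  seg 2: down by d5 = 341/30 → (-341/30, -341/30)
  seg 3: down by d9 = 341/15 → (-341/30, -341/10)
  seg 4: left by d2 = 19/2 → (-313/15, -341/10)
  seg 5: down by d2 = 19/2 → (-313/15, -218/5)
  seg 6: left by d9 = 341/15 → (-218/5, -218/5)
  seg 7: right by d6 = 341/60 → (-455/12, -218/5)
  seg 8: up by d1 = 19/5 → (-455/12, -199/5)
  seg 9: right by d7 = 15/2 → (-365/12, -199/5)
  seg 10: left by d6 = 341/60 → (-361/10, -199/5)

d5 = 341/30
d6 = 341/60
d7 = 15/2
d8 = 233/60
d9 = 341/15
d10 = 323/12
endpoint = (-361/10, -199/5)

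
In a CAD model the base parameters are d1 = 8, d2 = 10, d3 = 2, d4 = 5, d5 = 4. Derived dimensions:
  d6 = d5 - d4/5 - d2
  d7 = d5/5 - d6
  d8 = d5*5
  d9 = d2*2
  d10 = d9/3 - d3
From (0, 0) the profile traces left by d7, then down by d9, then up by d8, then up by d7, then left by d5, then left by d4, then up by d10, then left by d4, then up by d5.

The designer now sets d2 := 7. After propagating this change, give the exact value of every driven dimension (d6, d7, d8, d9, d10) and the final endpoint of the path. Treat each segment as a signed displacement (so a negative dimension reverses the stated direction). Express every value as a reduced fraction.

d6 = -4
d7 = 24/5
d8 = 20
d9 = 14
d10 = 8/3
endpoint = (-94/5, 262/15)

Apply edit: d2 := 7
  d6 = d5 - d4/5 - d2 = -4
  d7 = d5/5 - d6 = 24/5
  d8 = d5*5 = 20
  d9 = d2*2 = 14
  d10 = d9/3 - d3 = 8/3
Walk from origin (0, 0):
  seg 1: left by d7 = 24/5 → (-24/5, 0)
  seg 2: down by d9 = 14 → (-24/5, -14)
  seg 3: up by d8 = 20 → (-24/5, 6)
  seg 4: up by d7 = 24/5 → (-24/5, 54/5)
  seg 5: left by d5 = 4 → (-44/5, 54/5)
  seg 6: left by d4 = 5 → (-69/5, 54/5)
  seg 7: up by d10 = 8/3 → (-69/5, 202/15)
  seg 8: left by d4 = 5 → (-94/5, 202/15)
  seg 9: up by d5 = 4 → (-94/5, 262/15)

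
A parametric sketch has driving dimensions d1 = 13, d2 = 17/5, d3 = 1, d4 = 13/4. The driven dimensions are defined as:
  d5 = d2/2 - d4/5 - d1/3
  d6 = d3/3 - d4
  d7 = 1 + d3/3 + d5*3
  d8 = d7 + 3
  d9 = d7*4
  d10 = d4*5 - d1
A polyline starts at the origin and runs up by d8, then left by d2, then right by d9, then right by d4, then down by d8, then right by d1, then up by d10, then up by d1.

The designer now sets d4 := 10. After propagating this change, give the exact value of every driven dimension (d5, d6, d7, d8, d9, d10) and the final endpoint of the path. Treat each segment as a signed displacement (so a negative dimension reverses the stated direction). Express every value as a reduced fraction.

Apply edit: d4 := 10
  d5 = d2/2 - d4/5 - d1/3 = -139/30
  d6 = d3/3 - d4 = -29/3
  d7 = 1 + d3/3 + d5*3 = -377/30
  d8 = d7 + 3 = -287/30
  d9 = d7*4 = -754/15
  d10 = d4*5 - d1 = 37
Walk from origin (0, 0):
  seg 1: up by d8 = -287/30 → (0, -287/30)
  seg 2: left by d2 = 17/5 → (-17/5, -287/30)
  seg 3: right by d9 = -754/15 → (-161/3, -287/30)
  seg 4: right by d4 = 10 → (-131/3, -287/30)
  seg 5: down by d8 = -287/30 → (-131/3, 0)
  seg 6: right by d1 = 13 → (-92/3, 0)
  seg 7: up by d10 = 37 → (-92/3, 37)
  seg 8: up by d1 = 13 → (-92/3, 50)

d5 = -139/30
d6 = -29/3
d7 = -377/30
d8 = -287/30
d9 = -754/15
d10 = 37
endpoint = (-92/3, 50)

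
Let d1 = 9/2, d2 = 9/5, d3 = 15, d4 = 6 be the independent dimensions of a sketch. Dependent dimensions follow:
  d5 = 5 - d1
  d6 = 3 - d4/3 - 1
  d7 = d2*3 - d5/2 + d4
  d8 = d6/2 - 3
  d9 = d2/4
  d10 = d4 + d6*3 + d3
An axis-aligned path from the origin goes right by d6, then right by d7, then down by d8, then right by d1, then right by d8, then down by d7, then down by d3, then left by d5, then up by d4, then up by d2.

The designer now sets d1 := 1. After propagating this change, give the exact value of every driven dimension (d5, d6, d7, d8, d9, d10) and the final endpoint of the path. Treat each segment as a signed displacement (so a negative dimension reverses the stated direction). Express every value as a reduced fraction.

d5 = 4
d6 = 0
d7 = 47/5
d8 = -3
d9 = 9/20
d10 = 21
endpoint = (17/5, -68/5)

Apply edit: d1 := 1
  d5 = 5 - d1 = 4
  d6 = 3 - d4/3 - 1 = 0
  d7 = d2*3 - d5/2 + d4 = 47/5
  d8 = d6/2 - 3 = -3
  d9 = d2/4 = 9/20
  d10 = d4 + d6*3 + d3 = 21
Walk from origin (0, 0):
  seg 1: right by d6 = 0 → (0, 0)
  seg 2: right by d7 = 47/5 → (47/5, 0)
  seg 3: down by d8 = -3 → (47/5, 3)
  seg 4: right by d1 = 1 → (52/5, 3)
  seg 5: right by d8 = -3 → (37/5, 3)
  seg 6: down by d7 = 47/5 → (37/5, -32/5)
  seg 7: down by d3 = 15 → (37/5, -107/5)
  seg 8: left by d5 = 4 → (17/5, -107/5)
  seg 9: up by d4 = 6 → (17/5, -77/5)
  seg 10: up by d2 = 9/5 → (17/5, -68/5)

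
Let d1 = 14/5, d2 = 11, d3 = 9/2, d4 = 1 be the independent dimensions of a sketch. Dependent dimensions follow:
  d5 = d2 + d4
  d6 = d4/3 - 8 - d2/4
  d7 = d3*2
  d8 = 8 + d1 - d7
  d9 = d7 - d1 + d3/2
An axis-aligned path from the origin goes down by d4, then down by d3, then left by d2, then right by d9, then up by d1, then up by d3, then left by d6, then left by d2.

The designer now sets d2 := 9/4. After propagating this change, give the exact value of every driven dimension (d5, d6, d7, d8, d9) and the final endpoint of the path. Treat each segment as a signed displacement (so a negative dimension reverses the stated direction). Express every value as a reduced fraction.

Apply edit: d2 := 9/4
  d5 = d2 + d4 = 13/4
  d6 = d4/3 - 8 - d2/4 = -395/48
  d7 = d3*2 = 9
  d8 = 8 + d1 - d7 = 9/5
  d9 = d7 - d1 + d3/2 = 169/20
Walk from origin (0, 0):
  seg 1: down by d4 = 1 → (0, -1)
  seg 2: down by d3 = 9/2 → (0, -11/2)
  seg 3: left by d2 = 9/4 → (-9/4, -11/2)
  seg 4: right by d9 = 169/20 → (31/5, -11/2)
  seg 5: up by d1 = 14/5 → (31/5, -27/10)
  seg 6: up by d3 = 9/2 → (31/5, 9/5)
  seg 7: left by d6 = -395/48 → (3463/240, 9/5)
  seg 8: left by d2 = 9/4 → (2923/240, 9/5)

d5 = 13/4
d6 = -395/48
d7 = 9
d8 = 9/5
d9 = 169/20
endpoint = (2923/240, 9/5)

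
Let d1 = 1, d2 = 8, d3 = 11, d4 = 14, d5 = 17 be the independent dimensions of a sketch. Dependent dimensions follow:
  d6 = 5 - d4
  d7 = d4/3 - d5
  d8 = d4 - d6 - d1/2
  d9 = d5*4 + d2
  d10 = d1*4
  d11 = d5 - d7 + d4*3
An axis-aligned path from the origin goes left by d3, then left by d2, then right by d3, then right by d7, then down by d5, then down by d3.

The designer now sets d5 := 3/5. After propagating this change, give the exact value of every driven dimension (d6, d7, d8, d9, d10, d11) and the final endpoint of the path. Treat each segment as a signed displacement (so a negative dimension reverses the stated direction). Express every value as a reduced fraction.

d6 = -9
d7 = 61/15
d8 = 45/2
d9 = 52/5
d10 = 4
d11 = 578/15
endpoint = (-59/15, -58/5)

Apply edit: d5 := 3/5
  d6 = 5 - d4 = -9
  d7 = d4/3 - d5 = 61/15
  d8 = d4 - d6 - d1/2 = 45/2
  d9 = d5*4 + d2 = 52/5
  d10 = d1*4 = 4
  d11 = d5 - d7 + d4*3 = 578/15
Walk from origin (0, 0):
  seg 1: left by d3 = 11 → (-11, 0)
  seg 2: left by d2 = 8 → (-19, 0)
  seg 3: right by d3 = 11 → (-8, 0)
  seg 4: right by d7 = 61/15 → (-59/15, 0)
  seg 5: down by d5 = 3/5 → (-59/15, -3/5)
  seg 6: down by d3 = 11 → (-59/15, -58/5)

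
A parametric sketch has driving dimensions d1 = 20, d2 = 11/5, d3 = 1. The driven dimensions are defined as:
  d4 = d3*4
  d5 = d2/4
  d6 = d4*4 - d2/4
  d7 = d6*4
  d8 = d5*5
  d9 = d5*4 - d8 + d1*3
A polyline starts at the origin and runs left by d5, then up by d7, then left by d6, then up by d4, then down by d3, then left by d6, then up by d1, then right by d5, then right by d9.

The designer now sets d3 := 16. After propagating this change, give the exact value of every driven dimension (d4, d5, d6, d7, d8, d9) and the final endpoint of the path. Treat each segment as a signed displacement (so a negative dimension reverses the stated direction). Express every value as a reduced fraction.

d4 = 64
d5 = 11/20
d6 = 5109/20
d7 = 5109/5
d8 = 11/4
d9 = 1189/20
endpoint = (-9029/20, 5449/5)

Apply edit: d3 := 16
  d4 = d3*4 = 64
  d5 = d2/4 = 11/20
  d6 = d4*4 - d2/4 = 5109/20
  d7 = d6*4 = 5109/5
  d8 = d5*5 = 11/4
  d9 = d5*4 - d8 + d1*3 = 1189/20
Walk from origin (0, 0):
  seg 1: left by d5 = 11/20 → (-11/20, 0)
  seg 2: up by d7 = 5109/5 → (-11/20, 5109/5)
  seg 3: left by d6 = 5109/20 → (-256, 5109/5)
  seg 4: up by d4 = 64 → (-256, 5429/5)
  seg 5: down by d3 = 16 → (-256, 5349/5)
  seg 6: left by d6 = 5109/20 → (-10229/20, 5349/5)
  seg 7: up by d1 = 20 → (-10229/20, 5449/5)
  seg 8: right by d5 = 11/20 → (-5109/10, 5449/5)
  seg 9: right by d9 = 1189/20 → (-9029/20, 5449/5)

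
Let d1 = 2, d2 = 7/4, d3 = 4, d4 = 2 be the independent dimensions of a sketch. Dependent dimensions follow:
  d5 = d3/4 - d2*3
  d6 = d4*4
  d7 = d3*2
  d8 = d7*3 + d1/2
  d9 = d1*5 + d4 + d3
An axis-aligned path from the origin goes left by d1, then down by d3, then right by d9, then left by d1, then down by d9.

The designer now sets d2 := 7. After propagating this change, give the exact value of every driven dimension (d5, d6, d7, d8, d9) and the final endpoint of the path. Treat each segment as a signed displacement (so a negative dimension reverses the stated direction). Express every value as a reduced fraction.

Apply edit: d2 := 7
  d5 = d3/4 - d2*3 = -20
  d6 = d4*4 = 8
  d7 = d3*2 = 8
  d8 = d7*3 + d1/2 = 25
  d9 = d1*5 + d4 + d3 = 16
Walk from origin (0, 0):
  seg 1: left by d1 = 2 → (-2, 0)
  seg 2: down by d3 = 4 → (-2, -4)
  seg 3: right by d9 = 16 → (14, -4)
  seg 4: left by d1 = 2 → (12, -4)
  seg 5: down by d9 = 16 → (12, -20)

d5 = -20
d6 = 8
d7 = 8
d8 = 25
d9 = 16
endpoint = (12, -20)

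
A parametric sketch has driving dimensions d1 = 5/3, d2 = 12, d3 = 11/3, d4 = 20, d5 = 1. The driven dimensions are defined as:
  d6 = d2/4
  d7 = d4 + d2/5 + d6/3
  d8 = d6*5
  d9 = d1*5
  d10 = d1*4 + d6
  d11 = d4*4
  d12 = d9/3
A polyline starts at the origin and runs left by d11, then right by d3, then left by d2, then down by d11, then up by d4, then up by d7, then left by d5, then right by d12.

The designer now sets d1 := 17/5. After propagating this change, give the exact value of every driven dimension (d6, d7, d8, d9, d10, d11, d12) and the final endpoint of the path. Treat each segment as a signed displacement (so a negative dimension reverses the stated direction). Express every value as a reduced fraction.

d6 = 3
d7 = 117/5
d8 = 15
d9 = 17
d10 = 83/5
d11 = 80
d12 = 17/3
endpoint = (-251/3, -183/5)

Apply edit: d1 := 17/5
  d6 = d2/4 = 3
  d7 = d4 + d2/5 + d6/3 = 117/5
  d8 = d6*5 = 15
  d9 = d1*5 = 17
  d10 = d1*4 + d6 = 83/5
  d11 = d4*4 = 80
  d12 = d9/3 = 17/3
Walk from origin (0, 0):
  seg 1: left by d11 = 80 → (-80, 0)
  seg 2: right by d3 = 11/3 → (-229/3, 0)
  seg 3: left by d2 = 12 → (-265/3, 0)
  seg 4: down by d11 = 80 → (-265/3, -80)
  seg 5: up by d4 = 20 → (-265/3, -60)
  seg 6: up by d7 = 117/5 → (-265/3, -183/5)
  seg 7: left by d5 = 1 → (-268/3, -183/5)
  seg 8: right by d12 = 17/3 → (-251/3, -183/5)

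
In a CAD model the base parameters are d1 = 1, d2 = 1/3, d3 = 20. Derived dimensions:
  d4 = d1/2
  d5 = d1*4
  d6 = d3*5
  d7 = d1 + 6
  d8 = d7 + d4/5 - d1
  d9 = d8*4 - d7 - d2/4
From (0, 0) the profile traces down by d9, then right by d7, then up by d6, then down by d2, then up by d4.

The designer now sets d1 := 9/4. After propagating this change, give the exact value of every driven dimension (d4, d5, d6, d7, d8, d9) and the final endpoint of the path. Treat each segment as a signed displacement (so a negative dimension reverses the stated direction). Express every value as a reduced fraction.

Apply edit: d1 := 9/4
  d4 = d1/2 = 9/8
  d5 = d1*4 = 9
  d6 = d3*5 = 100
  d7 = d1 + 6 = 33/4
  d8 = d7 + d4/5 - d1 = 249/40
  d9 = d8*4 - d7 - d2/4 = 497/30
Walk from origin (0, 0):
  seg 1: down by d9 = 497/30 → (0, -497/30)
  seg 2: right by d7 = 33/4 → (33/4, -497/30)
  seg 3: up by d6 = 100 → (33/4, 2503/30)
  seg 4: down by d2 = 1/3 → (33/4, 831/10)
  seg 5: up by d4 = 9/8 → (33/4, 3369/40)

d4 = 9/8
d5 = 9
d6 = 100
d7 = 33/4
d8 = 249/40
d9 = 497/30
endpoint = (33/4, 3369/40)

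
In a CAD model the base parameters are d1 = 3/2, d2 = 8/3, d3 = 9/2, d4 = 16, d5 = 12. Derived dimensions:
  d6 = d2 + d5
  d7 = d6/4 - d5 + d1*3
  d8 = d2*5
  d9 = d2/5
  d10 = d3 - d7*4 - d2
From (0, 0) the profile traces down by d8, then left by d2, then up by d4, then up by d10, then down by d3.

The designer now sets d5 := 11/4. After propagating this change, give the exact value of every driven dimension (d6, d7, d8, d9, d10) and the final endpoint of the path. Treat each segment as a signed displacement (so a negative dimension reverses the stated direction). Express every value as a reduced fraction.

d6 = 65/12
d7 = 149/48
d8 = 40/3
d9 = 8/15
d10 = -127/12
endpoint = (-8/3, -149/12)

Apply edit: d5 := 11/4
  d6 = d2 + d5 = 65/12
  d7 = d6/4 - d5 + d1*3 = 149/48
  d8 = d2*5 = 40/3
  d9 = d2/5 = 8/15
  d10 = d3 - d7*4 - d2 = -127/12
Walk from origin (0, 0):
  seg 1: down by d8 = 40/3 → (0, -40/3)
  seg 2: left by d2 = 8/3 → (-8/3, -40/3)
  seg 3: up by d4 = 16 → (-8/3, 8/3)
  seg 4: up by d10 = -127/12 → (-8/3, -95/12)
  seg 5: down by d3 = 9/2 → (-8/3, -149/12)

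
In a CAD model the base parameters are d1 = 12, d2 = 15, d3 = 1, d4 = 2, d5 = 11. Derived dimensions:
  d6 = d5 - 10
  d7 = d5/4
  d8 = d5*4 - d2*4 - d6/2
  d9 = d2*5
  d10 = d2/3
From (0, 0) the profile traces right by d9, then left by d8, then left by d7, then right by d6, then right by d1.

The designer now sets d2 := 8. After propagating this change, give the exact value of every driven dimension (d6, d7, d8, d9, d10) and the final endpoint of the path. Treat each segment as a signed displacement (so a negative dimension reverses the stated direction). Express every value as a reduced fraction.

d6 = 1
d7 = 11/4
d8 = 23/2
d9 = 40
d10 = 8/3
endpoint = (155/4, 0)

Apply edit: d2 := 8
  d6 = d5 - 10 = 1
  d7 = d5/4 = 11/4
  d8 = d5*4 - d2*4 - d6/2 = 23/2
  d9 = d2*5 = 40
  d10 = d2/3 = 8/3
Walk from origin (0, 0):
  seg 1: right by d9 = 40 → (40, 0)
  seg 2: left by d8 = 23/2 → (57/2, 0)
  seg 3: left by d7 = 11/4 → (103/4, 0)
  seg 4: right by d6 = 1 → (107/4, 0)
  seg 5: right by d1 = 12 → (155/4, 0)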